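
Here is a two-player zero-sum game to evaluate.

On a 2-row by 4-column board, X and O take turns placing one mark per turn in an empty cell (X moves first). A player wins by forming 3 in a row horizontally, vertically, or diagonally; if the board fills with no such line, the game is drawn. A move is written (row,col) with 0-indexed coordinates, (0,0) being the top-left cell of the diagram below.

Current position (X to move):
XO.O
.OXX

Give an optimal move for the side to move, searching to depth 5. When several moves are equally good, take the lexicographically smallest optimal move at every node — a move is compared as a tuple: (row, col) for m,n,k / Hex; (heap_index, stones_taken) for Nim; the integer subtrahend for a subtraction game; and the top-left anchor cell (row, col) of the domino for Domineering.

X's best at [XO.O/.OXX]: (0,2)

ply 1, X at XO.O/.OXX | (0,2)=+0→XOXO/.OXX*; (1,0)=-1→XO.O/XOXX
ply 2, O at XOXO/.OXX | (1,0)=+0→XOXO/OOXX*
ply 3: XOXO/OOXX is terminal +0 (X); from XO.O/.OXX depth 5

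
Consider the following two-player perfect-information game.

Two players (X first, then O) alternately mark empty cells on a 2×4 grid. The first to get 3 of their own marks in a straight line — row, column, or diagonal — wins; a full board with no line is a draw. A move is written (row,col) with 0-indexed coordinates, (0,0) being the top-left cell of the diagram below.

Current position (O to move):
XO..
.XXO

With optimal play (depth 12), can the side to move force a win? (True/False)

p1 O@[XO../.XXO]: (0,2)[XOO./.XXO]-1 (0,3)[XO.O/.XXO]-1 (1,0)[XO../OXXO]+0*
p2 X@[XO../OXXO]: (0,2)[XOX./OXXO]+0* (0,3)[XO.X/OXXO]+0
p3 O@[XOX./OXXO]: (0,3)[XOXO/OXXO]+0*
p4 X@[XOXO/OXXO] terminal +0; root [XO../.XXO] d12

O winning at [XO../.XXO]: False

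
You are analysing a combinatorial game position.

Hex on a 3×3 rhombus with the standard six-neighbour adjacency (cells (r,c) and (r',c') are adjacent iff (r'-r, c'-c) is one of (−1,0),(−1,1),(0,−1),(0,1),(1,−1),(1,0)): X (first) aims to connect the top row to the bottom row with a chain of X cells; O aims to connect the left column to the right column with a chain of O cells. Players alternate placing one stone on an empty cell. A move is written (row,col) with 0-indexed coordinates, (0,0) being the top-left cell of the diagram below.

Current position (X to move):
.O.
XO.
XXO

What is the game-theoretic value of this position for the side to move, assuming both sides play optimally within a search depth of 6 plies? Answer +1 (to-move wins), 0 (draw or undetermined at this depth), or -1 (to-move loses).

ply 1, X at .O./XO./XXO | (0,0)=+1→XO./XO./XXO*; (0,2)=+1→.OX/XO./XXO; (1,2)=+1→.O./XOX/XXO
ply 2: XO./XO./XXO is terminal -1 (O); from .O./XO./XXO depth 6

value(.O./XO./XXO, X) = +1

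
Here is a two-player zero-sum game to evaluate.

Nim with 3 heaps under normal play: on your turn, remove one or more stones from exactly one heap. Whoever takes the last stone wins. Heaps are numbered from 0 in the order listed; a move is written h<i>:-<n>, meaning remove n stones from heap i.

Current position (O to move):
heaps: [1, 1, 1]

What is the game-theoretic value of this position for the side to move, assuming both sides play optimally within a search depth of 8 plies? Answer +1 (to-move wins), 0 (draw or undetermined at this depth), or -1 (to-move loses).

value((1,1,1), O) = +1

ply 1, O at (1,1,1) | h0:-1=+1→(0,1,1)*; h1:-1=+1→(1,0,1); h2:-1=+1→(1,1,0)
ply 2, X at (0,1,1) | h1:-1=-1→(0,0,1)*; h2:-1=-1→(0,1,0)
ply 3, O at (0,0,1) | h2:-1=+1→(0,0,0)*
ply 4: (0,0,0) is terminal -1 (X); from (1,1,1) depth 8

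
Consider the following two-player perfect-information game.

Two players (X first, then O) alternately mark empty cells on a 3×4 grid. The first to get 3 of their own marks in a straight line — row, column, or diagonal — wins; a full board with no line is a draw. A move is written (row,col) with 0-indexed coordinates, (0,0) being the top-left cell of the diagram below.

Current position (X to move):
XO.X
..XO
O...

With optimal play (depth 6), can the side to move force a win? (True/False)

p1 X@[XO.X/..XO/O...]: (0,2)[XOXX/..XO/O...]+1* (1,0)[XO.X/X.XO/O...]+1 (1,1)[XO.X/.XXO/O...]+1 (2,1)[XO.X/..XO/OX..]+1 (2,2)[XO.X/..XO/O.X.]+1 (2,3)[XO.X/..XO/O..X]-1
p2 O@[XOXX/..XO/O...]: (1,0)[XOXX/O.XO/O...]-1* (1,1)[XOXX/.OXO/O...]-1 (2,1)[XOXX/..XO/OO..]-1 (2,2)[XOXX/..XO/O.O.]-1 (2,3)[XOXX/..XO/O..O]-1
p3 X@[XOXX/O.XO/O...]: (1,1)[XOXX/OXXO/O...]+1* (2,1)[XOXX/O.XO/OX..]+1 (2,2)[XOXX/O.XO/O.X.]+1 (2,3)[XOXX/O.XO/O..X]+1
p4 O@[XOXX/OXXO/O...]: (2,1)[XOXX/OXXO/OO..]-1* (2,2)[XOXX/OXXO/O.O.]-1 (2,3)[XOXX/OXXO/O..O]-1
p5 X@[XOXX/OXXO/OO..]: (2,2)[XOXX/OXXO/OOX.]+1* (2,3)[XOXX/OXXO/OO.X]-1
p6 O@[XOXX/OXXO/OOX.] terminal -1; root [XO.X/..XO/O...] d6

X winning at [XO.X/..XO/O...]: True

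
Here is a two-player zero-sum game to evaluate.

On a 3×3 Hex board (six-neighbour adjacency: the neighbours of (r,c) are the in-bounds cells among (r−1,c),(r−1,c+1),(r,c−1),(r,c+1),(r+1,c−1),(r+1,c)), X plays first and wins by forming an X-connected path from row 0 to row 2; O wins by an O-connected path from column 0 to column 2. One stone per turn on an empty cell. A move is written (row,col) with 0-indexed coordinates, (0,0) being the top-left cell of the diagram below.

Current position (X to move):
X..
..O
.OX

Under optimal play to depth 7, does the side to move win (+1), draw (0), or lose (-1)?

p1 X@[X../..O/.OX]: (0,1)[XX./..O/.OX]-1 (0,2)[X.X/..O/.OX]-1 (1,0)[X../X.O/.OX]-1 (1,1)[X../.XO/.OX]-1 (2,0)[X../..O/XOX]+1*
p2 O@[X../..O/XOX]: (0,1)[XO./..O/XOX]-1* (0,2)[X.O/..O/XOX]-1 (1,0)[X../O.O/XOX]-1 (1,1)[X../.OO/XOX]-1
p3 X@[XO./..O/XOX]: (0,2)[XOX/..O/XOX]+1* (1,0)[XO./X.O/XOX]+1 (1,1)[XO./.XO/XOX]+1
p4 O@[XOX/..O/XOX]: (1,0)[XOX/O.O/XOX]-1* (1,1)[XOX/.OO/XOX]-1
p5 X@[XOX/O.O/XOX]: (1,1)[XOX/OXO/XOX]+1*
p6 O@[XOX/OXO/XOX] terminal -1; root [X../..O/.OX] d7

value(X../..O/.OX, X) = +1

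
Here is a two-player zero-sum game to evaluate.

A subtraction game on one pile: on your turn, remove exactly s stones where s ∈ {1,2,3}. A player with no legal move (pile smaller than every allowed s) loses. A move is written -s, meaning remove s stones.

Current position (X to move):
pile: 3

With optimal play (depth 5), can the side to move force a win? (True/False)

ply 1, X at 3 | -1=-1→2; -2=-1→1; -3=+1→0*
ply 2: 0 is terminal -1 (O); from 3 depth 5

X winning at [3]: True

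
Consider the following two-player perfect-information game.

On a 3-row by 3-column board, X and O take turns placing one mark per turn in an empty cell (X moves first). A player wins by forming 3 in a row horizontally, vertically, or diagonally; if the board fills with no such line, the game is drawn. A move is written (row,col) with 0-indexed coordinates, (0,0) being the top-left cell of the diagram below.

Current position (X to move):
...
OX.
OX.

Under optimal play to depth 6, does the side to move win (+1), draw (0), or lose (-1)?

ply 1, X at .../OX./OX. | (0,0)=+1→X../OX./OX.*; (0,1)=+1→.X./OX./OX.; (0,2)=-1→..X/OX./OX.; (1,2)=-1→.../OXX/OX.; (2,2)=-1→.../OX./OXX
ply 2, O at X../OX./OX. | (0,1)=-1→XO./OX./OX.*; (0,2)=-1→X.O/OX./OX.; (1,2)=-1→X../OXO/OX.; (2,2)=-1→X../OX./OXO
ply 3, X at XO./OX./OX. | (0,2)=+0→XOX/OX./OX.; (1,2)=+0→XO./OXX/OX.; (2,2)=+1→XO./OX./OXX*
ply 4: XO./OX./OXX is terminal -1 (O); from .../OX./OX. depth 6

value(.../OX./OX., X) = +1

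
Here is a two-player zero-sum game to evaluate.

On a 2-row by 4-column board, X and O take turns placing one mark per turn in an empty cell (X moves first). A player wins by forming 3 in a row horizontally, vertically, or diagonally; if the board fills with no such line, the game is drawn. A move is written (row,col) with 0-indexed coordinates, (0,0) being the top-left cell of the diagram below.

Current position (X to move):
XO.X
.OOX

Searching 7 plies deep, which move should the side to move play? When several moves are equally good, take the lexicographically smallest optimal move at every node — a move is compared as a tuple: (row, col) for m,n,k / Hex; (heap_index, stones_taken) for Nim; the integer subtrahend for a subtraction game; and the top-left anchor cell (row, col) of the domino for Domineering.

X's best at [XO.X/.OOX]: (1,0)

ply 1, X at XO.X/.OOX | (0,2)=-1→XOXX/.OOX; (1,0)=+0→XO.X/XOOX*
ply 2, O at XO.X/XOOX | (0,2)=+0→XOOX/XOOX*
ply 3: XOOX/XOOX is terminal +0 (X); from XO.X/.OOX depth 7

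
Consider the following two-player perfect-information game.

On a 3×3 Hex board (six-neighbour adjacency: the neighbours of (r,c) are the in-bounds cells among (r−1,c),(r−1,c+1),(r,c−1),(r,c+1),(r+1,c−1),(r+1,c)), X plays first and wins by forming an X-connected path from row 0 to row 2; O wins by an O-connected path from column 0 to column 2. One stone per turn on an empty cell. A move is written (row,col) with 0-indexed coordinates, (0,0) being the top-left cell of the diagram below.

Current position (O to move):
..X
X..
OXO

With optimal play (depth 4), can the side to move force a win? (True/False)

ply 1, O at ..X/X../OXO | (0,0)=-1→O.X/X../OXO*; (0,1)=-1→.OX/X../OXO; (1,1)=-1→..X/XO./OXO; (1,2)=-1→..X/X.O/OXO
ply 2, X at O.X/X../OXO | (0,1)=+1→OXX/X../OXO*; (1,1)=+1→O.X/XX./OXO; (1,2)=+1→O.X/X.X/OXO
ply 3, O at OXX/X../OXO | (1,1)=-1→OXX/XO./OXO*; (1,2)=-1→OXX/X.O/OXO
ply 4, X at OXX/XO./OXO | (1,2)=+1→OXX/XOX/OXO*
ply 5: OXX/XOX/OXO is terminal -1 (O); from ..X/X../OXO depth 4

O winning at [..X/X../OXO]: False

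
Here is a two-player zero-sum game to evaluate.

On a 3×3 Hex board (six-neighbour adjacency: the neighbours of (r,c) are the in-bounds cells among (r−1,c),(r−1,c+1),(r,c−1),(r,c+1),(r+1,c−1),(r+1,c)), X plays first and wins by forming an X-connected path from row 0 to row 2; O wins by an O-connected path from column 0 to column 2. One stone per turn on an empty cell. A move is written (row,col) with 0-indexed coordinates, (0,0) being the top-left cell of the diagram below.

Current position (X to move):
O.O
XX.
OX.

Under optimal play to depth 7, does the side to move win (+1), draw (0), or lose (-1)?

value(O.O/XX./OX., X) = +1

p1 X@[O.O/XX./OX.]: (0,1)[OXO/XX./OX.]+1* (1,2)[O.O/XXX/OX.]-1 (2,2)[O.O/XX./OXX]-1
p2 O@[OXO/XX./OX.] terminal -1; root [O.O/XX./OX.] d7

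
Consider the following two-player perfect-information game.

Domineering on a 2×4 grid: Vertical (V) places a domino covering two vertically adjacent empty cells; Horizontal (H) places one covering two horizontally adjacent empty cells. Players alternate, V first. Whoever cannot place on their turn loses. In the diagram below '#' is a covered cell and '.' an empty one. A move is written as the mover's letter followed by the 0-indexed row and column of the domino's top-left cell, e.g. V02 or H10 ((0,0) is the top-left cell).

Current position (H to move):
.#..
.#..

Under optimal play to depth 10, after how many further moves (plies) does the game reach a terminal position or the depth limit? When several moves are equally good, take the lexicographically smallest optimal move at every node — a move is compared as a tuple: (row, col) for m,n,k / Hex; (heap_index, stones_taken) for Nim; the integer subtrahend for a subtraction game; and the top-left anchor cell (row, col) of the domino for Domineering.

PV length from [.#../.#..]: 3 plies

p1 H@[.#../.#..]: H02[.###/.#..]+1* H12[.#../.###]+1
p2 V@[.###/.#..]: V00[####/##..]-1*
p3 H@[####/##..]: H12[####/####]+1*
p4 V@[####/####] terminal -1; root [.#../.#..] d10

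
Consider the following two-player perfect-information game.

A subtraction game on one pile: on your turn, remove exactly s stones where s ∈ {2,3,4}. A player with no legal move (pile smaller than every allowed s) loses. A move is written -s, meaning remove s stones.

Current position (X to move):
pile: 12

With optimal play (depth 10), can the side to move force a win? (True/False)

X winning at [12]: False

p1 X@[12]: -2[10]-1* -3[9]-1 -4[8]-1
p2 O@[10]: -2[8]-1 -3[7]+1* -4[6]+1
p3 X@[7]: -2[5]-1* -3[4]-1 -4[3]-1
p4 O@[5]: -2[3]-1 -3[2]-1 -4[1]+1*
p5 X@[1] terminal -1; root [12] d10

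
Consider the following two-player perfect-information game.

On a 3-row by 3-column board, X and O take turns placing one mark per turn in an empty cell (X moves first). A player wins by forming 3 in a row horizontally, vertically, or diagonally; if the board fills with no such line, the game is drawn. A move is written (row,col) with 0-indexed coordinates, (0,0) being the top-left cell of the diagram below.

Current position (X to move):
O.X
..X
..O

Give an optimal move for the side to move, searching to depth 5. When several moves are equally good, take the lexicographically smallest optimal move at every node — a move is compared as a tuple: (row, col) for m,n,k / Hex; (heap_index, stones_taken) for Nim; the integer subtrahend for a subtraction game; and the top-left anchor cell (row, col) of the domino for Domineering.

X's best at [O.X/..X/..O]: (1,1)

[O.X/..X/..O] X move#1: (0,1):-1/OXX/..X/..O, (1,0):-1/O.X/X.X/..O, (1,1):+1/O.X/.XX/..O*, (2,0):-1/O.X/..X/X.O, (2,1):-1/O.X/..X/.XO
[O.X/.XX/..O] O move#2: (0,1):-1/OOX/.XX/..O*, (1,0):-1/O.X/OXX/..O, (2,0):-1/O.X/.XX/O.O, (2,1):-1/O.X/.XX/.OO
[OOX/.XX/..O] X move#3: (1,0):+1/OOX/XXX/..O*, (2,0):+1/OOX/.XX/X.O, (2,1):+1/OOX/.XX/.XO
[OOX/XXX/..O] end (terminal -1, O#4); searched O.X/..X/..O to 5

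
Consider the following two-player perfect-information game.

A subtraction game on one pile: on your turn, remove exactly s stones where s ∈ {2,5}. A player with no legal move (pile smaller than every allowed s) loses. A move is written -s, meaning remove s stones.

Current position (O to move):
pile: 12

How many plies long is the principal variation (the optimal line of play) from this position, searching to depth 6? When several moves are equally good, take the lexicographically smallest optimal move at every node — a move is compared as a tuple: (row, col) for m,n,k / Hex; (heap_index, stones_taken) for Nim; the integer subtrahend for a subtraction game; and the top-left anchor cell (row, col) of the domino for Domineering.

[12] O move#1: -2:-1/10, -5:+1/7*
[7] X move#2: -2:-1/5*, -5:-1/2
[5] O move#3: -2:-1/3, -5:+1/0*
[0] end (terminal -1, X#4); searched 12 to 6

PV length from [12]: 3 plies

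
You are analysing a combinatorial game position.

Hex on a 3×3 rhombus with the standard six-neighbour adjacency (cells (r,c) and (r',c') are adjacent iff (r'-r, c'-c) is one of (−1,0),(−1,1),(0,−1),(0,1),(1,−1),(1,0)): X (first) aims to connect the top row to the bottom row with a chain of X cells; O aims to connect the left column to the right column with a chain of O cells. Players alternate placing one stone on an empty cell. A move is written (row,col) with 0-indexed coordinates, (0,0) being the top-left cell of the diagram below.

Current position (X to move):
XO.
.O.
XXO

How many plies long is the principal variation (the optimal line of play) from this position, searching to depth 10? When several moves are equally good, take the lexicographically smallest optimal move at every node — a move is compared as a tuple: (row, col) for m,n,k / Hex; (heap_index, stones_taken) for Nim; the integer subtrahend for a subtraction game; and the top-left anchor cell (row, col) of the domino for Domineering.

[XO./.O./XXO] X move#1: (0,2):+1/XOX/.O./XXO*, (1,0):+1/XO./XO./XXO, (1,2):+1/XO./.OX/XXO
[XOX/.O./XXO] O move#2: (1,0):-1/XOX/OO./XXO*, (1,2):-1/XOX/.OO/XXO
[XOX/OO./XXO] X move#3: (1,2):+1/XOX/OOX/XXO*
[XOX/OOX/XXO] end (terminal -1, O#4); searched XO./.O./XXO to 10

PV length from [XO./.O./XXO]: 3 plies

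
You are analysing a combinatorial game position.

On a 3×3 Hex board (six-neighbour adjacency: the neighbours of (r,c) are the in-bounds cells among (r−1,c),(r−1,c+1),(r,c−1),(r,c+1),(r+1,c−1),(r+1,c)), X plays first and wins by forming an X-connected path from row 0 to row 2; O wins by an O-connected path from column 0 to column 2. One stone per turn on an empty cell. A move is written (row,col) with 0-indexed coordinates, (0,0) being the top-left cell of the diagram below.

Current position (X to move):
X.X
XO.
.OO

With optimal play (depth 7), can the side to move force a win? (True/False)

X winning at [X.X/XO./.OO]: True

[X.X/XO./.OO] X move#1: (0,1):-1/XXX/XO./.OO, (1,2):-1/X.X/XOX/.OO, (2,0):+1/X.X/XO./XOO*
[X.X/XO./XOO] end (terminal -1, O#2); searched X.X/XO./.OO to 7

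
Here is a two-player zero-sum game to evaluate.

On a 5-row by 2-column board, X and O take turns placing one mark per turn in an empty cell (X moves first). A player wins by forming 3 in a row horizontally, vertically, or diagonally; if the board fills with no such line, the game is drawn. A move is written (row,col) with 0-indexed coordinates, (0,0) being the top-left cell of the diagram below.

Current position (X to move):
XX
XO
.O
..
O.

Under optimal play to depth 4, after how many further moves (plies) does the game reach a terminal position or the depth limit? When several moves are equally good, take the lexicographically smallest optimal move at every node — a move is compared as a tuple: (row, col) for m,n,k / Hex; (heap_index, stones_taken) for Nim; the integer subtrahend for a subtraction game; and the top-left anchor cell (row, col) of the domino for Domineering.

PV length from [XX/XO/.O/../O.]: 1 ply

[XX/XO/.O/../O.] X move#1: (2,0):+1/XX/XO/XO/../O.*, (3,0):-1/XX/XO/.O/X./O., (3,1):+0/XX/XO/.O/.X/O., (4,1):-1/XX/XO/.O/../OX
[XX/XO/XO/../O.] end (terminal -1, O#2); searched XX/XO/.O/../O. to 4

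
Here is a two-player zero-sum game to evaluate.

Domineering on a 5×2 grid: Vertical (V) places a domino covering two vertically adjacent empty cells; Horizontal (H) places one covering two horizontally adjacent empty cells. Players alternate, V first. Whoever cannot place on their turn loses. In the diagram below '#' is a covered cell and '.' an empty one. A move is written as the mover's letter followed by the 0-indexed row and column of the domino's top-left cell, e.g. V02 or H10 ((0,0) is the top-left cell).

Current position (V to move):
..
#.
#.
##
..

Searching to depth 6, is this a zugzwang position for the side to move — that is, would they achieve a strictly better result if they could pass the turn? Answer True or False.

zugzwang(../#./#./##/.., V) = False

ply 1, V at ../#./#./##/.. | V01=-1→.#/##/#./##/..*; V11=-1→../##/##/##/..
ply 2, H at .#/##/#./##/.. | H40=+1→.#/##/#./##/##*
ply 3: .#/##/#./##/## is terminal -1 (V); from ../#./#./##/.. depth 6
suppose V passes — search the same position with H to move:
pass> ply 1, H at ../#./#./##/.. | H00=+1→##/#./#./##/..*; H40=-1→../#./#./##/##
pass> ply 2, V at ##/#./#./##/.. | V11=-1→##/##/##/##/..*
pass> ply 3, H at ##/##/##/##/.. | H40=+1→##/##/##/##/##*
pass> ply 4: ##/##/##/##/## is terminal -1 (V); from ../#./#./##/.. depth 6
for V: play -1, pass -1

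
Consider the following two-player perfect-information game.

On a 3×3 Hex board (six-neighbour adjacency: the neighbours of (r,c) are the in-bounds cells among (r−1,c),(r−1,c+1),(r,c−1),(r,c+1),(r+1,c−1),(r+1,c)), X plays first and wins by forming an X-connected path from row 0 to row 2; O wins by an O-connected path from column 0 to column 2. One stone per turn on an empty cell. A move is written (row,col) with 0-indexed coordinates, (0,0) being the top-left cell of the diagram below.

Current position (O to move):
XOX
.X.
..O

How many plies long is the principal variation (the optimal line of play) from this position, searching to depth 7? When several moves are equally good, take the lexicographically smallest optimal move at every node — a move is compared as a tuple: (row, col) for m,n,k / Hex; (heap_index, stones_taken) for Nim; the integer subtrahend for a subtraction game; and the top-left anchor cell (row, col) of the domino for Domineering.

ply 1, O at XOX/.X./..O | (1,0)=-1→XOX/OX./..O*; (1,2)=-1→XOX/.XO/..O; (2,0)=-1→XOX/.X./O.O; (2,1)=-1→XOX/.X./.OO
ply 2, X at XOX/OX./..O | (1,2)=+1→XOX/OXX/..O*; (2,0)=+1→XOX/OX./X.O; (2,1)=+1→XOX/OX./.XO
ply 3, O at XOX/OXX/..O | (2,0)=-1→XOX/OXX/O.O*; (2,1)=-1→XOX/OXX/.OO
ply 4, X at XOX/OXX/O.O | (2,1)=+1→XOX/OXX/OXO*
ply 5: XOX/OXX/OXO is terminal -1 (O); from XOX/.X./..O depth 7

PV length from [XOX/.X./..O]: 4 plies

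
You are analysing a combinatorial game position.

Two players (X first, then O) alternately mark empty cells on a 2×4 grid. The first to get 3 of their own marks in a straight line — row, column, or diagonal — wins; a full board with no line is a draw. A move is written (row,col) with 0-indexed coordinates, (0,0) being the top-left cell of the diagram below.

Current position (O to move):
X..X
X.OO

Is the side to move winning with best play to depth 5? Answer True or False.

O winning at [X..X/X.OO]: True

[X..X/X.OO] O move#1: (0,1):+0/XO.X/X.OO, (0,2):+0/X.OX/X.OO, (1,1):+1/X..X/XOOO*
[X..X/XOOO] end (terminal -1, X#2); searched X..X/X.OO to 5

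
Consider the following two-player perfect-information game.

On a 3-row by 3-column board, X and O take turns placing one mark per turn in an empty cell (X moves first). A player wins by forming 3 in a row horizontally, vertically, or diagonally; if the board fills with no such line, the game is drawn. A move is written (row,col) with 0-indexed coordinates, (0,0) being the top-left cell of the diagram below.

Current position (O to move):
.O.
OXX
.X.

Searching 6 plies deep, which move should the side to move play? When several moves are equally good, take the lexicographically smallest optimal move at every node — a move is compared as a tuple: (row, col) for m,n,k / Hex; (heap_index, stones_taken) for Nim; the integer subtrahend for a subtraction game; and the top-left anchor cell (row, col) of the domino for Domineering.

O's best at [.O./OXX/.X.]: (0,0)

ply 1, O at .O./OXX/.X. | (0,0)=+1→OO./OXX/.X.*; (0,2)=+0→.OO/OXX/.X.; (2,0)=+0→.O./OXX/OX.; (2,2)=+0→.O./OXX/.XO
ply 2, X at OO./OXX/.X. | (0,2)=-1→OOX/OXX/.X.*; (2,0)=-1→OO./OXX/XX.; (2,2)=-1→OO./OXX/.XX
ply 3, O at OOX/OXX/.X. | (2,0)=+1→OOX/OXX/OX.*; (2,2)=-1→OOX/OXX/.XO
ply 4: OOX/OXX/OX. is terminal -1 (X); from .O./OXX/.X. depth 6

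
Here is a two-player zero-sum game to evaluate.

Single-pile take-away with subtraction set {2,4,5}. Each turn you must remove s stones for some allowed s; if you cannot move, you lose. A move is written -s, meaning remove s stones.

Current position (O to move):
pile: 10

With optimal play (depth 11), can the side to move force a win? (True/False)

O winning at [10]: True

p1 O@[10]: -2[8]+1* -4[6]-1 -5[5]-1
p2 X@[8]: -2[6]-1* -4[4]-1 -5[3]-1
p3 O@[6]: -2[4]-1 -4[2]-1 -5[1]+1*
p4 X@[1] terminal -1; root [10] d11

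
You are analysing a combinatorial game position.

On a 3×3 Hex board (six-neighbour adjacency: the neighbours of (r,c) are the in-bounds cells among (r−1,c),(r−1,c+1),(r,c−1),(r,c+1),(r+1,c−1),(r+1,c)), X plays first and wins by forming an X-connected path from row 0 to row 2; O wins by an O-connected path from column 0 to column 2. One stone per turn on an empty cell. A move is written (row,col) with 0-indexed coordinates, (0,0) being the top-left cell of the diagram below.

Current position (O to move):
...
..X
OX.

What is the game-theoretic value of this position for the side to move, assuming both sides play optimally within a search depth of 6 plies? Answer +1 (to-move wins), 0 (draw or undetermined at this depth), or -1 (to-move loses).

ply 1, O at .../..X/OX. | (0,0)=-1→O../..X/OX.; (0,1)=-1→.O./..X/OX.; (0,2)=+1→..O/..X/OX.*; (1,0)=-1→.../O.X/OX.; (1,1)=-1→.../.OX/OX.; (2,2)=-1→.../..X/OXO
ply 2, X at ..O/..X/OX. | (0,0)=-1→X.O/..X/OX.*; (0,1)=-1→.XO/..X/OX.; (1,0)=-1→..O/X.X/OX.; (1,1)=-1→..O/.XX/OX.; (2,2)=-1→..O/..X/OXX
ply 3, O at X.O/..X/OX. | (0,1)=+1→XOO/..X/OX.*; (1,0)=+1→X.O/O.X/OX.; (1,1)=+1→X.O/.OX/OX.; (2,2)=-1→X.O/..X/OXO
ply 4, X at XOO/..X/OX. | (1,0)=-1→XOO/X.X/OX.*; (1,1)=-1→XOO/.XX/OX.; (2,2)=-1→XOO/..X/OXX
ply 5, O at XOO/X.X/OX. | (1,1)=+1→XOO/XOX/OX.*; (2,2)=-1→XOO/X.X/OXO
ply 6: XOO/XOX/OX. is terminal -1 (X); from .../..X/OX. depth 6

value(.../..X/OX., O) = +1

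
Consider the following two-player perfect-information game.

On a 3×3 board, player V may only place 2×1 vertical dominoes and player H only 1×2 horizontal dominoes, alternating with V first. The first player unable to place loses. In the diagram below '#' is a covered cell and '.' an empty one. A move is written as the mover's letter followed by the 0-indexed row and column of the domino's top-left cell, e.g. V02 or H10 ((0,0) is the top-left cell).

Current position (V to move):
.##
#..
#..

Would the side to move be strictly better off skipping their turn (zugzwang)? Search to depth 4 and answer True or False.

p1 V@[.##/#../#..]: V11[.##/##./##.]+1* V12[.##/#.#/#.#]+1
p2 H@[.##/##./##.] terminal -1; root [.##/#../#..] d4
pass branch (H moves first from the same position):
  | p1 H@[.##/#../#..]: H11[.##/###/#..]+1* H21[.##/#../###]+1
  | p2 V@[.##/###/#..] terminal -1; root [.##/#../#..] d4
V moving scores +1; V passing scores -1

zugzwang(.##/#../#.., V) = False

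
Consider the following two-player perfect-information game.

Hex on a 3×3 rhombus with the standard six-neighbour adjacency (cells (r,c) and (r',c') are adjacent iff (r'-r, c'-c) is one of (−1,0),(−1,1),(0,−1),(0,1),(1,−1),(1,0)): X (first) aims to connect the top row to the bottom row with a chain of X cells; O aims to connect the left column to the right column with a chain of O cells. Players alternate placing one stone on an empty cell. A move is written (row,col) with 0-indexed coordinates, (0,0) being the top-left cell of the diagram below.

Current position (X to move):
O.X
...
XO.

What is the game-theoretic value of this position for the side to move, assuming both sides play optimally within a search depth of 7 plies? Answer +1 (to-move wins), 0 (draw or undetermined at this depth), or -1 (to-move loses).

value(O.X/.../XO., X) = +1

p1 X@[O.X/.../XO.]: (0,1)[OXX/.../XO.]+1* (1,0)[O.X/X../XO.]+1 (1,1)[O.X/.X./XO.]+1 (1,2)[O.X/..X/XO.]+1 (2,2)[O.X/.../XOX]+1
p2 O@[OXX/.../XO.]: (1,0)[OXX/O../XO.]-1* (1,1)[OXX/.O./XO.]-1 (1,2)[OXX/..O/XO.]-1 (2,2)[OXX/.../XOO]-1
p3 X@[OXX/O../XO.]: (1,1)[OXX/OX./XO.]+1* (1,2)[OXX/O.X/XO.]+1 (2,2)[OXX/O../XOX]+1
p4 O@[OXX/OX./XO.] terminal -1; root [O.X/.../XO.] d7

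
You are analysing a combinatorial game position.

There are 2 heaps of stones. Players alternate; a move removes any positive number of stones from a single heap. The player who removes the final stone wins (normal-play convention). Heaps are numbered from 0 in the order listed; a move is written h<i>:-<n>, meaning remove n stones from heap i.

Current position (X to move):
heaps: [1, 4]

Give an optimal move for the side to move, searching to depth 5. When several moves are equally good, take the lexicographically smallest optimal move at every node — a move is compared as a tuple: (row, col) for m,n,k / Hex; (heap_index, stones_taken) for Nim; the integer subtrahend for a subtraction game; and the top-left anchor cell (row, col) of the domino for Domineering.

X's best at [(1,4)]: h1:-3

ply 1, X at (1,4) | h0:-1=-1→(0,4); h1:-1=-1→(1,3); h1:-2=-1→(1,2); h1:-3=+1→(1,1)*; h1:-4=-1→(1,0)
ply 2, O at (1,1) | h0:-1=-1→(0,1)*; h1:-1=-1→(1,0)
ply 3, X at (0,1) | h1:-1=+1→(0,0)*
ply 4: (0,0) is terminal -1 (O); from (1,4) depth 5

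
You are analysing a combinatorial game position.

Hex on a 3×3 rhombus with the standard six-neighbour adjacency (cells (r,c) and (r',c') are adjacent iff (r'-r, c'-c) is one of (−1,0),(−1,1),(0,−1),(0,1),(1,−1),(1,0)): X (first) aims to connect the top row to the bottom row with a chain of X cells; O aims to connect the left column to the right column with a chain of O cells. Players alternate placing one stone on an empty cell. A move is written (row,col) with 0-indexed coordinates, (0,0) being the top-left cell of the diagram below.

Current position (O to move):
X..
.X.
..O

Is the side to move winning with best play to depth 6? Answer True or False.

ply 1, O at X../.X./..O | (0,1)=-1→XO./.X./..O*; (0,2)=-1→X.O/.X./..O; (1,0)=-1→X../OX./..O; (1,2)=-1→X../.XO/..O; (2,0)=-1→X../.X./O.O; (2,1)=-1→X../.X./.OO
ply 2, X at XO./.X./..O | (0,2)=+1→XOX/.X./..O*; (1,0)=+1→XO./XX./..O; (1,2)=+1→XO./.XX/..O; (2,0)=+1→XO./.X./X.O; (2,1)=+1→XO./.X./.XO
ply 3, O at XOX/.X./..O | (1,0)=-1→XOX/OX./..O*; (1,2)=-1→XOX/.XO/..O; (2,0)=-1→XOX/.X./O.O; (2,1)=-1→XOX/.X./.OO
ply 4, X at XOX/OX./..O | (1,2)=+1→XOX/OXX/..O*; (2,0)=+1→XOX/OX./X.O; (2,1)=+1→XOX/OX./.XO
ply 5, O at XOX/OXX/..O | (2,0)=-1→XOX/OXX/O.O*; (2,1)=-1→XOX/OXX/.OO
ply 6, X at XOX/OXX/O.O | (2,1)=+1→XOX/OXX/OXO*
ply 7: XOX/OXX/OXO is terminal -1 (O); from X../.X./..O depth 6

O winning at [X../.X./..O]: False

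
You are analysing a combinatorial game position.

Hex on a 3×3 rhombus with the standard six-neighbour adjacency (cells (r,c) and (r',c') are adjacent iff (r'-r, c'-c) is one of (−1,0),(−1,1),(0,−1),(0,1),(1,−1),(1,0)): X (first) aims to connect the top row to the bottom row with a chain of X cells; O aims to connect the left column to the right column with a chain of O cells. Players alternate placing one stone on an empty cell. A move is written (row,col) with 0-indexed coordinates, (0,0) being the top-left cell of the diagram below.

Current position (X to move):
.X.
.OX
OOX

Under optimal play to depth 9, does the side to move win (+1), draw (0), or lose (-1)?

value(.X./.OX/OOX, X) = +1

p1 X@[.X./.OX/OOX]: (0,0)[XX./.OX/OOX]-1 (0,2)[.XX/.OX/OOX]+1* (1,0)[.X./XOX/OOX]-1
p2 O@[.XX/.OX/OOX] terminal -1; root [.X./.OX/OOX] d9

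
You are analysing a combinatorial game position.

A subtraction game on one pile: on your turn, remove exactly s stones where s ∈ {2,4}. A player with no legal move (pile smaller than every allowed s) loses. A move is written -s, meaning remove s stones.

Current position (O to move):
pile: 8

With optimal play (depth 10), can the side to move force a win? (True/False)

[8] O move#1: -2:+1/6*, -4:-1/4
[6] X move#2: -2:-1/4*, -4:-1/2
[4] O move#3: -2:-1/2, -4:+1/0*
[0] end (terminal -1, X#4); searched 8 to 10

O winning at [8]: True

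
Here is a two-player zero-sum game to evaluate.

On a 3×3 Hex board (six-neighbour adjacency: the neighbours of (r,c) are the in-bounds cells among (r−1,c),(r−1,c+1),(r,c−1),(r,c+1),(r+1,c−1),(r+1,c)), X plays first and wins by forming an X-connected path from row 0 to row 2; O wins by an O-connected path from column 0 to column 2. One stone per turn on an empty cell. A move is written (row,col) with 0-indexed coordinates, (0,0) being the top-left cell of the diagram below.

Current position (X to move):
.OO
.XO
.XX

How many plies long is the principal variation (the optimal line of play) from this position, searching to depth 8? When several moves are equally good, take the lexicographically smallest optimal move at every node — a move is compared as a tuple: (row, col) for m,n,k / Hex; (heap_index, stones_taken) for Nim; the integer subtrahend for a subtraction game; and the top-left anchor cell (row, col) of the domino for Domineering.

PV length from [.OO/.XO/.XX]: 2 plies

p1 X@[.OO/.XO/.XX]: (0,0)[XOO/.XO/.XX]-1* (1,0)[.OO/XXO/.XX]-1 (2,0)[.OO/.XO/XXX]-1
p2 O@[XOO/.XO/.XX]: (1,0)[XOO/OXO/.XX]+1* (2,0)[XOO/.XO/OXX]-1
p3 X@[XOO/OXO/.XX] terminal -1; root [.OO/.XO/.XX] d8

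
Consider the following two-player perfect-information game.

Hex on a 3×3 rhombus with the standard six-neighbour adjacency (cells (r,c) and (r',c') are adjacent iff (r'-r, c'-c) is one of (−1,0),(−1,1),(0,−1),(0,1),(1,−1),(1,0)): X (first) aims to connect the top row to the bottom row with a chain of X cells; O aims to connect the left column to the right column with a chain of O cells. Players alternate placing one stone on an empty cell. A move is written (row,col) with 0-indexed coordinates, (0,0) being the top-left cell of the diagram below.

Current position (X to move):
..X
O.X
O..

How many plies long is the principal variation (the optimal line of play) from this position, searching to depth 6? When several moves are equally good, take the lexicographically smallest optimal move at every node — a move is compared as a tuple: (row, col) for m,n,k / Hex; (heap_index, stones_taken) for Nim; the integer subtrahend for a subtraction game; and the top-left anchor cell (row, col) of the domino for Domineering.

PV length from [..X/O.X/O..]: 5 plies

[..X/O.X/O..] X move#1: (0,0):+1/X.X/O.X/O..*, (0,1):+1/.XX/O.X/O.., (1,1):+1/..X/OXX/O.., (2,1):+1/..X/O.X/OX., (2,2):+1/..X/O.X/O.X
[X.X/O.X/O..] O move#2: (0,1):-1/XOX/O.X/O..*, (1,1):-1/X.X/OOX/O.., (2,1):-1/X.X/O.X/OO., (2,2):-1/X.X/O.X/O.O
[XOX/O.X/O..] X move#3: (1,1):+1/XOX/OXX/O..*, (2,1):+1/XOX/O.X/OX., (2,2):+1/XOX/O.X/O.X
[XOX/OXX/O..] O move#4: (2,1):-1/XOX/OXX/OO.*, (2,2):-1/XOX/OXX/O.O
[XOX/OXX/OO.] X move#5: (2,2):+1/XOX/OXX/OOX*
[XOX/OXX/OOX] end (terminal -1, O#6); searched ..X/O.X/O.. to 6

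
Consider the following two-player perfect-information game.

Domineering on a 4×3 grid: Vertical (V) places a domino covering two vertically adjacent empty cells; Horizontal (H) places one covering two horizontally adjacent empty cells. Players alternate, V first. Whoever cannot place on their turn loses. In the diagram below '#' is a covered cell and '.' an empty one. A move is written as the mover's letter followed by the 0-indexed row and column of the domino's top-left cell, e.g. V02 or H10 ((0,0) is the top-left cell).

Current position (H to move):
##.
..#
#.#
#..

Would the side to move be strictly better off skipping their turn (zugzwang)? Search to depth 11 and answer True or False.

ply 1, H at ##./..#/#.#/#.. | H10=-1→##./###/#.#/#..*; H31=-1→##./..#/#.#/###
ply 2, V at ##./###/#.#/#.. | V21=+1→##./###/###/##.*
ply 3: ##./###/###/##. is terminal -1 (H); from ##./..#/#.#/#.. depth 11
suppose H passes — search the same position with V to move:
pass> ply 1, V at ##./..#/#.#/#.. | V11=-1→##./.##/###/#..*; V21=-1→##./..#/###/##.
pass> ply 2, H at ##./.##/###/#.. | H31=+1→##./.##/###/###*
pass> ply 3: ##./.##/###/### is terminal -1 (V); from ##./..#/#.#/#.. depth 11
for H: play -1, pass +1

zugzwang(##./..#/#.#/#.., H) = True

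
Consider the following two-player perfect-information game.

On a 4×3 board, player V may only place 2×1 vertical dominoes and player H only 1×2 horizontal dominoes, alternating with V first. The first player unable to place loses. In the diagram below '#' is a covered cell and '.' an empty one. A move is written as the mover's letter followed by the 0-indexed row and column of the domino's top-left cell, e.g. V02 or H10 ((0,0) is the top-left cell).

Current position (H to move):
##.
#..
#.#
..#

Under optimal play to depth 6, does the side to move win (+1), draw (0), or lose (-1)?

p1 H@[##./#../#.#/..#]: H11[##./###/#.#/..#]-1* H30[##./#../#.#/###]-1
p2 V@[##./###/#.#/..#]: V21[##./###/###/.##]+1*
p3 H@[##./###/###/.##] terminal -1; root [##./#../#.#/..#] d6

value(##./#../#.#/..#, H) = -1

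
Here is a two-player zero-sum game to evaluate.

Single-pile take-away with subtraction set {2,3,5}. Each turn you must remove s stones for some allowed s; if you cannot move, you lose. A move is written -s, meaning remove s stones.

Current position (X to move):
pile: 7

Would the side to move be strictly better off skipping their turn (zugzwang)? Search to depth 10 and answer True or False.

p1 X@[7]: -2[5]-1* -3[4]-1 -5[2]-1
p2 O@[5]: -2[3]-1 -3[2]-1 -5[0]+1*
p3 X@[0] terminal -1; root [7] d10
if X skipped the turn, O would face:
~ p1 O@[7]: -2[5]-1* -3[4]-1 -5[2]-1
~ p2 X@[5]: -2[3]-1 -3[2]-1 -5[0]+1*
~ p3 O@[0] terminal -1; root [7] d10
compare (X): move=-1 vs pass=+1

zugzwang(7, X) = True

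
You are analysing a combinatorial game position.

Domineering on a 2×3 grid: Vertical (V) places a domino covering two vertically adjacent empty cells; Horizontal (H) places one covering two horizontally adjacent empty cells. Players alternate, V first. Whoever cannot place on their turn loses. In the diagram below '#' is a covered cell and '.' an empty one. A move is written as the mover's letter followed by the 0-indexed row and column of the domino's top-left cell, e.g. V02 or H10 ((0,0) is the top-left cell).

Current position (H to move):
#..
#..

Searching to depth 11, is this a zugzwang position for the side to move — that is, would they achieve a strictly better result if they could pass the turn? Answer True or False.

[#../#..] H move#1: H01:+1/###/#..*, H11:+1/#../###
[###/#..] end (terminal -1, V#2); searched #../#.. to 11
pass branch (V moves first from the same position):
  | [#../#..] V move#1: V01:+1/##./##.*, V02:+1/#.#/#.#
  | [##./##.] end (terminal -1, H#2); searched #../#.. to 11
H moving scores +1; H passing scores -1

zugzwang(#../#.., H) = False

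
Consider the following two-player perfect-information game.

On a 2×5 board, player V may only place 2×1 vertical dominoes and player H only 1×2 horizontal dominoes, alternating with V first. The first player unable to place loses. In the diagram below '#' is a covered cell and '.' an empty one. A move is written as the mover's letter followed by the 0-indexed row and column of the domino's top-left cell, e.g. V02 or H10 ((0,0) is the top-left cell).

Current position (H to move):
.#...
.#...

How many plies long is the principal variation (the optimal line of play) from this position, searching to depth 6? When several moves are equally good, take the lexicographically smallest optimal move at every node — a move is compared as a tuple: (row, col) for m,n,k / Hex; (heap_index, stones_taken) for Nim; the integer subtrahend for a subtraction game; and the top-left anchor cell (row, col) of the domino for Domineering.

[.#.../.#...] H move#1: H02:-1/.###./.#...*, H03:-1/.#.##/.#..., H12:-1/.#.../.###., H13:-1/.#.../.#.##
[.###./.#...] V move#2: V00:-1/####./##..., V04:+1/.####/.#..#*
[.####/.#..#] H move#3: H12:-1/.####/.####*
[.####/.####] V move#4: V00:+1/#####/#####*
[#####/#####] end (terminal -1, H#5); searched .#.../.#... to 6

PV length from [.#.../.#...]: 4 plies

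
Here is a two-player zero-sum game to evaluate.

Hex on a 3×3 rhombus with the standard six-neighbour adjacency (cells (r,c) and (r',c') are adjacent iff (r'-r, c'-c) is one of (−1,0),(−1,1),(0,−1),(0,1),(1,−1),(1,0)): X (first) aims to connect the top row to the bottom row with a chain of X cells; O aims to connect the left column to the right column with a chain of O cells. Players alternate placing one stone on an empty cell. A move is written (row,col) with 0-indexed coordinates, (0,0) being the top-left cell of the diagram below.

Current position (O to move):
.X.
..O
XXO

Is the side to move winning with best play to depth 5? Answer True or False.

ply 1, O at .X./..O/XXO | (0,0)=-1→OX./..O/XXO*; (0,2)=-1→.XO/..O/XXO; (1,0)=-1→.X./O.O/XXO; (1,1)=-1→.X./.OO/XXO
ply 2, X at OX./..O/XXO | (0,2)=+1→OXX/..O/XXO*; (1,0)=+1→OX./X.O/XXO; (1,1)=+1→OX./.XO/XXO
ply 3, O at OXX/..O/XXO | (1,0)=-1→OXX/O.O/XXO*; (1,1)=-1→OXX/.OO/XXO
ply 4, X at OXX/O.O/XXO | (1,1)=+1→OXX/OXO/XXO*
ply 5: OXX/OXO/XXO is terminal -1 (O); from .X./..O/XXO depth 5

O winning at [.X./..O/XXO]: False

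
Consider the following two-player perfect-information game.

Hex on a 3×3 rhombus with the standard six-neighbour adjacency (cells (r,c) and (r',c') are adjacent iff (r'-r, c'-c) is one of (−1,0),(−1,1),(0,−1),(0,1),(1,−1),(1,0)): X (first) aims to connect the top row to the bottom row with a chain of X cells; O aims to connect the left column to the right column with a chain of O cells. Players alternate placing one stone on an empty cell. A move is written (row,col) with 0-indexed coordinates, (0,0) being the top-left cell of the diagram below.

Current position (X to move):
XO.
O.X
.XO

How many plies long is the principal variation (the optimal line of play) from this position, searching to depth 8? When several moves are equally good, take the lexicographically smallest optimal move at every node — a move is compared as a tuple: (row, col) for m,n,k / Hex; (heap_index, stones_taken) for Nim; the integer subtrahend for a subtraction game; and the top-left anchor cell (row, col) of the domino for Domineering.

p1 X@[XO./O.X/.XO]: (0,2)[XOX/O.X/.XO]+1* (1,1)[XO./OXX/.XO]-1 (2,0)[XO./O.X/XXO]-1
p2 O@[XOX/O.X/.XO] terminal -1; root [XO./O.X/.XO] d8

PV length from [XO./O.X/.XO]: 1 ply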